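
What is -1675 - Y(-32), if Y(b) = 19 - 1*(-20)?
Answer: -1714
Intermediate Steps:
Y(b) = 39 (Y(b) = 19 + 20 = 39)
-1675 - Y(-32) = -1675 - 1*39 = -1675 - 39 = -1714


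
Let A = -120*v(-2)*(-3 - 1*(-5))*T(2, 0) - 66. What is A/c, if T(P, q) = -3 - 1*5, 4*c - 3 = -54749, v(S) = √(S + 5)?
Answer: 132/27373 - 3840*√3/27373 ≈ -0.23816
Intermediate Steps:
v(S) = √(5 + S)
c = -27373/2 (c = ¾ + (¼)*(-54749) = ¾ - 54749/4 = -27373/2 ≈ -13687.)
T(P, q) = -8 (T(P, q) = -3 - 5 = -8)
A = -66 + 1920*√3 (A = -120*√(5 - 2)*(-3 - 1*(-5))*(-8) - 66 = -120*√3*(-3 + 5)*(-8) - 66 = -120*√3*2*(-8) - 66 = -120*2*√3*(-8) - 66 = -(-1920)*√3 - 66 = 1920*√3 - 66 = -66 + 1920*√3 ≈ 3259.5)
A/c = (-66 + 1920*√3)/(-27373/2) = (-66 + 1920*√3)*(-2/27373) = 132/27373 - 3840*√3/27373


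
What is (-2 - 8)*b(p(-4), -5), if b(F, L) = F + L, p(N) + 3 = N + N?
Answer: 160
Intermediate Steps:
p(N) = -3 + 2*N (p(N) = -3 + (N + N) = -3 + 2*N)
(-2 - 8)*b(p(-4), -5) = (-2 - 8)*((-3 + 2*(-4)) - 5) = -10*((-3 - 8) - 5) = -10*(-11 - 5) = -10*(-16) = 160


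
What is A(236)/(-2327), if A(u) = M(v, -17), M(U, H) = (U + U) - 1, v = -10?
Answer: 21/2327 ≈ 0.0090245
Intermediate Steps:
M(U, H) = -1 + 2*U (M(U, H) = 2*U - 1 = -1 + 2*U)
A(u) = -21 (A(u) = -1 + 2*(-10) = -1 - 20 = -21)
A(236)/(-2327) = -21/(-2327) = -21*(-1/2327) = 21/2327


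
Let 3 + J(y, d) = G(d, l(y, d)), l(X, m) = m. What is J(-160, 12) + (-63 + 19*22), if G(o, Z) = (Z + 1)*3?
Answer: 391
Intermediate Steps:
G(o, Z) = 3 + 3*Z (G(o, Z) = (1 + Z)*3 = 3 + 3*Z)
J(y, d) = 3*d (J(y, d) = -3 + (3 + 3*d) = 3*d)
J(-160, 12) + (-63 + 19*22) = 3*12 + (-63 + 19*22) = 36 + (-63 + 418) = 36 + 355 = 391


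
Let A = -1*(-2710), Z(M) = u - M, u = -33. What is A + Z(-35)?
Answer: 2712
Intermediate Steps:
Z(M) = -33 - M
A = 2710
A + Z(-35) = 2710 + (-33 - 1*(-35)) = 2710 + (-33 + 35) = 2710 + 2 = 2712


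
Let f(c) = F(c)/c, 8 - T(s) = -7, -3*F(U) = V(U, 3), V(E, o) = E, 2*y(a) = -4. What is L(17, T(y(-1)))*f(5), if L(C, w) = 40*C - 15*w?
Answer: -455/3 ≈ -151.67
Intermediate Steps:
y(a) = -2 (y(a) = (½)*(-4) = -2)
F(U) = -U/3
T(s) = 15 (T(s) = 8 - 1*(-7) = 8 + 7 = 15)
L(C, w) = -15*w + 40*C
f(c) = -⅓ (f(c) = (-c/3)/c = -⅓)
L(17, T(y(-1)))*f(5) = (-15*15 + 40*17)*(-⅓) = (-225 + 680)*(-⅓) = 455*(-⅓) = -455/3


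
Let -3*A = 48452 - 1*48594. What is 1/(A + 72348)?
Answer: 3/217186 ≈ 1.3813e-5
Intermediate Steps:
A = 142/3 (A = -(48452 - 1*48594)/3 = -(48452 - 48594)/3 = -⅓*(-142) = 142/3 ≈ 47.333)
1/(A + 72348) = 1/(142/3 + 72348) = 1/(217186/3) = 3/217186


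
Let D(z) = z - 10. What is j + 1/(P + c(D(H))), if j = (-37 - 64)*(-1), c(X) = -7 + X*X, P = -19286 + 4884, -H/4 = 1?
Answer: 1435512/14213 ≈ 101.00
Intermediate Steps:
H = -4 (H = -4*1 = -4)
P = -14402
D(z) = -10 + z
c(X) = -7 + X²
j = 101 (j = -101*(-1) = 101)
j + 1/(P + c(D(H))) = 101 + 1/(-14402 + (-7 + (-10 - 4)²)) = 101 + 1/(-14402 + (-7 + (-14)²)) = 101 + 1/(-14402 + (-7 + 196)) = 101 + 1/(-14402 + 189) = 101 + 1/(-14213) = 101 - 1/14213 = 1435512/14213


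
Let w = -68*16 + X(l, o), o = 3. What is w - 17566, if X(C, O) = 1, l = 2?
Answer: -18653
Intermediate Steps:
w = -1087 (w = -68*16 + 1 = -1088 + 1 = -1087)
w - 17566 = -1087 - 17566 = -18653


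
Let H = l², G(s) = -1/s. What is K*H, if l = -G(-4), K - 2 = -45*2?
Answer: -11/2 ≈ -5.5000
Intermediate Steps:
K = -88 (K = 2 - 45*2 = 2 - 90 = -88)
l = -¼ (l = -(-1)/(-4) = -(-1)*(-1)/4 = -1*¼ = -¼ ≈ -0.25000)
H = 1/16 (H = (-¼)² = 1/16 ≈ 0.062500)
K*H = -88*1/16 = -11/2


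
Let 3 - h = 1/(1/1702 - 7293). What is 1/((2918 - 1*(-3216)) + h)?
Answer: 12412685/76176649547 ≈ 0.00016295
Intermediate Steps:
h = 37239757/12412685 (h = 3 - 1/(1/1702 - 7293) = 3 - 1/(-12412685/1702) = 3 - 1*(-1702/12412685) = 3 + 1702/12412685 = 37239757/12412685 ≈ 3.0001)
1/((2918 - 1*(-3216)) + h) = 1/((2918 - 1*(-3216)) + 37239757/12412685) = 1/((2918 + 3216) + 37239757/12412685) = 1/(6134 + 37239757/12412685) = 1/(76176649547/12412685) = 12412685/76176649547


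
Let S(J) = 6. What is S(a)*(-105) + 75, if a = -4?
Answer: -555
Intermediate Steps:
S(a)*(-105) + 75 = 6*(-105) + 75 = -630 + 75 = -555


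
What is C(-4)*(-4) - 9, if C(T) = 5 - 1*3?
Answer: -17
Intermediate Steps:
C(T) = 2 (C(T) = 5 - 3 = 2)
C(-4)*(-4) - 9 = 2*(-4) - 9 = -8 - 9 = -17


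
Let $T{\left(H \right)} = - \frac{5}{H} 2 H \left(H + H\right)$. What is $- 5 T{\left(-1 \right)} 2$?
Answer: $-200$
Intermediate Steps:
$T{\left(H \right)} = - 20 H$ ($T{\left(H \right)} = - \frac{10}{H} H 2 H = - 10 \cdot 2 H = - 20 H$)
$- 5 T{\left(-1 \right)} 2 = - 5 \left(\left(-20\right) \left(-1\right)\right) 2 = \left(-5\right) 20 \cdot 2 = \left(-100\right) 2 = -200$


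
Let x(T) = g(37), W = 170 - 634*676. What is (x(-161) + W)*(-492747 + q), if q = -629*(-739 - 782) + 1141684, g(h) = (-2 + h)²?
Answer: -685914309094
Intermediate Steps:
W = -428414 (W = 170 - 428584 = -428414)
x(T) = 1225 (x(T) = (-2 + 37)² = 35² = 1225)
q = 2098393 (q = -629*(-1521) + 1141684 = 956709 + 1141684 = 2098393)
(x(-161) + W)*(-492747 + q) = (1225 - 428414)*(-492747 + 2098393) = -427189*1605646 = -685914309094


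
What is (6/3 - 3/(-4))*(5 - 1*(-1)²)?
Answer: 11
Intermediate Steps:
(6/3 - 3/(-4))*(5 - 1*(-1)²) = (6*(⅓) - 3*(-¼))*(5 - 1*1) = (2 + ¾)*(5 - 1) = (11/4)*4 = 11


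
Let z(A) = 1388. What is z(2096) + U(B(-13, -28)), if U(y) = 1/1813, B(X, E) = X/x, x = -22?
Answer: 2516445/1813 ≈ 1388.0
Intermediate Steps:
B(X, E) = -X/22 (B(X, E) = X/(-22) = X*(-1/22) = -X/22)
U(y) = 1/1813
z(2096) + U(B(-13, -28)) = 1388 + 1/1813 = 2516445/1813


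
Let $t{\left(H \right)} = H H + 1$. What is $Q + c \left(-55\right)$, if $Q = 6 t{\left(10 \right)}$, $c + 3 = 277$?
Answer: $-14464$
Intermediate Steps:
$c = 274$ ($c = -3 + 277 = 274$)
$t{\left(H \right)} = 1 + H^{2}$ ($t{\left(H \right)} = H^{2} + 1 = 1 + H^{2}$)
$Q = 606$ ($Q = 6 \left(1 + 10^{2}\right) = 6 \left(1 + 100\right) = 6 \cdot 101 = 606$)
$Q + c \left(-55\right) = 606 + 274 \left(-55\right) = 606 - 15070 = -14464$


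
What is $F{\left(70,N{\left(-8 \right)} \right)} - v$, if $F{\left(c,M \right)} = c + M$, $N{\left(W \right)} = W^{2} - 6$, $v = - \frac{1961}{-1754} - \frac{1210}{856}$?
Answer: $\frac{48156499}{375356} \approx 128.3$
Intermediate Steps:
$v = - \frac{110931}{375356}$ ($v = \left(-1961\right) \left(- \frac{1}{1754}\right) - \frac{605}{428} = \frac{1961}{1754} - \frac{605}{428} = - \frac{110931}{375356} \approx -0.29554$)
$N{\left(W \right)} = -6 + W^{2}$ ($N{\left(W \right)} = W^{2} - 6 = -6 + W^{2}$)
$F{\left(c,M \right)} = M + c$
$F{\left(70,N{\left(-8 \right)} \right)} - v = \left(\left(-6 + \left(-8\right)^{2}\right) + 70\right) - - \frac{110931}{375356} = \left(\left(-6 + 64\right) + 70\right) + \frac{110931}{375356} = \left(58 + 70\right) + \frac{110931}{375356} = 128 + \frac{110931}{375356} = \frac{48156499}{375356}$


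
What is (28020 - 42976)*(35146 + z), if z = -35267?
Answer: 1809676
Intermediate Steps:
(28020 - 42976)*(35146 + z) = (28020 - 42976)*(35146 - 35267) = -14956*(-121) = 1809676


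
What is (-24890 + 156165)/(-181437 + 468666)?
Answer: 131275/287229 ≈ 0.45704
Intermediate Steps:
(-24890 + 156165)/(-181437 + 468666) = 131275/287229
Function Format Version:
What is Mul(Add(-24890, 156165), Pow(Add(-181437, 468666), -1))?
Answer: Rational(131275, 287229) ≈ 0.45704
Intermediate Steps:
Mul(Add(-24890, 156165), Pow(Add(-181437, 468666), -1)) = Mul(131275, Pow(287229, -1)) = Mul(131275, Rational(1, 287229)) = Rational(131275, 287229)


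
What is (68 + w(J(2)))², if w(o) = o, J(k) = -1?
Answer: 4489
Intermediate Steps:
(68 + w(J(2)))² = (68 - 1)² = 67² = 4489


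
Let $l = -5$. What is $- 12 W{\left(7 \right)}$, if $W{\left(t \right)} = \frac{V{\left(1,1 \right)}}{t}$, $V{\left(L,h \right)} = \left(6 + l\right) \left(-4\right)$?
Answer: $\frac{48}{7} \approx 6.8571$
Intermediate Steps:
$V{\left(L,h \right)} = -4$ ($V{\left(L,h \right)} = \left(6 - 5\right) \left(-4\right) = 1 \left(-4\right) = -4$)
$W{\left(t \right)} = - \frac{4}{t}$
$- 12 W{\left(7 \right)} = - 12 \left(- \frac{4}{7}\right) = - 12 \left(\left(-4\right) \frac{1}{7}\right) = \left(-12\right) \left(- \frac{4}{7}\right) = \frac{48}{7}$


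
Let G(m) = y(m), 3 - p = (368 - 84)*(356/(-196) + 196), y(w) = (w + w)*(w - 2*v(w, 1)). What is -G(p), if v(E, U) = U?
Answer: -14603358943686/2401 ≈ -6.0822e+9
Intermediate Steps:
y(w) = 2*w*(-2 + w) (y(w) = (w + w)*(w - 2*1) = (2*w)*(w - 2) = (2*w)*(-2 + w) = 2*w*(-2 + w))
p = -2702113/49 (p = 3 - (368 - 84)*(356/(-196) + 196) = 3 - 284*(356*(-1/196) + 196) = 3 - 284*(-89/49 + 196) = 3 - 284*9515/49 = 3 - 1*2702260/49 = 3 - 2702260/49 = -2702113/49 ≈ -55145.)
G(m) = 2*m*(-2 + m)
-G(p) = -2*(-2702113)*(-2 - 2702113/49)/49 = -2*(-2702113)*(-2702211)/(49*49) = -1*14603358943686/2401 = -14603358943686/2401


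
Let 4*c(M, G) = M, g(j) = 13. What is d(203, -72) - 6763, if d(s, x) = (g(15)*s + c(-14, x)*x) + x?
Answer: -3944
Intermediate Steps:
c(M, G) = M/4
d(s, x) = 13*s - 5*x/2 (d(s, x) = (13*s + ((¼)*(-14))*x) + x = (13*s - 7*x/2) + x = 13*s - 5*x/2)
d(203, -72) - 6763 = (13*203 - 5/2*(-72)) - 6763 = (2639 + 180) - 6763 = 2819 - 6763 = -3944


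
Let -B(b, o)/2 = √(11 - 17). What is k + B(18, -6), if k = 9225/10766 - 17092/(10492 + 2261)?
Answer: -66366047/137298798 - 2*I*√6 ≈ -0.48337 - 4.899*I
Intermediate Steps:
B(b, o) = -2*I*√6 (B(b, o) = -2*√(11 - 17) = -2*I*√6)
k = -66366047/137298798 (k = 9225*(1/10766) - 17092/12753 = 9225/10766 - 17092*1/12753 = 9225/10766 - 17092/12753 = -66366047/137298798 ≈ -0.48337)
k + B(18, -6) = -66366047/137298798 - 2*I*√6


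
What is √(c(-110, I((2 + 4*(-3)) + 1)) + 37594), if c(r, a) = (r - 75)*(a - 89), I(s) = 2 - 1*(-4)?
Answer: √52949 ≈ 230.11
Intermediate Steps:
I(s) = 6 (I(s) = 2 + 4 = 6)
c(r, a) = (-89 + a)*(-75 + r) (c(r, a) = (-75 + r)*(-89 + a) = (-89 + a)*(-75 + r))
√(c(-110, I((2 + 4*(-3)) + 1)) + 37594) = √((6675 - 89*(-110) - 75*6 + 6*(-110)) + 37594) = √((6675 + 9790 - 450 - 660) + 37594) = √(15355 + 37594) = √52949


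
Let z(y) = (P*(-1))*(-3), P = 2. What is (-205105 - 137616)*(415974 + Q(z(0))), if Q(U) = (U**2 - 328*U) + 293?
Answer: -142001305535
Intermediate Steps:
z(y) = 6 (z(y) = (2*(-1))*(-3) = -2*(-3) = 6)
Q(U) = 293 + U**2 - 328*U
(-205105 - 137616)*(415974 + Q(z(0))) = (-205105 - 137616)*(415974 + (293 + 6**2 - 328*6)) = -342721*(415974 + (293 + 36 - 1968)) = -342721*(415974 - 1639) = -342721*414335 = -142001305535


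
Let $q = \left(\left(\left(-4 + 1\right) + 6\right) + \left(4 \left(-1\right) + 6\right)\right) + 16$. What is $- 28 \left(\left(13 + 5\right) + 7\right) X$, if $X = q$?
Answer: $-14700$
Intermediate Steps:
$q = 21$ ($q = \left(\left(-3 + 6\right) + \left(-4 + 6\right)\right) + 16 = \left(3 + 2\right) + 16 = 5 + 16 = 21$)
$X = 21$
$- 28 \left(\left(13 + 5\right) + 7\right) X = - 28 \left(\left(13 + 5\right) + 7\right) 21 = - 28 \left(18 + 7\right) 21 = \left(-28\right) 25 \cdot 21 = \left(-700\right) 21 = -14700$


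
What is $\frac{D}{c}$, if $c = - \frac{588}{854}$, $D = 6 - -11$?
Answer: $- \frac{1037}{42} \approx -24.69$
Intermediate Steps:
$D = 17$ ($D = 6 + 11 = 17$)
$c = - \frac{42}{61}$ ($c = \left(-588\right) \frac{1}{854} = - \frac{42}{61} \approx -0.68852$)
$\frac{D}{c} = \frac{17}{- \frac{42}{61}} = 17 \left(- \frac{61}{42}\right) = - \frac{1037}{42}$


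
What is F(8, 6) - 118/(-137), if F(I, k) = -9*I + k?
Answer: -8924/137 ≈ -65.139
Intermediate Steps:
F(I, k) = k - 9*I
F(8, 6) - 118/(-137) = (6 - 9*8) - 118/(-137) = (6 - 72) - 118*(-1/137) = -66 + 118/137 = -8924/137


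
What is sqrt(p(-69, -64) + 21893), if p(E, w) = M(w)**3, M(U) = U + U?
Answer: I*sqrt(2075259) ≈ 1440.6*I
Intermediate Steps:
M(U) = 2*U
p(E, w) = 8*w**3 (p(E, w) = (2*w)**3 = 8*w**3)
sqrt(p(-69, -64) + 21893) = sqrt(8*(-64)**3 + 21893) = sqrt(8*(-262144) + 21893) = sqrt(-2097152 + 21893) = sqrt(-2075259) = I*sqrt(2075259)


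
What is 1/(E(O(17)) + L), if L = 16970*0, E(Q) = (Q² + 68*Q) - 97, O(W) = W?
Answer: 1/1348 ≈ 0.00074184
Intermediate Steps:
E(Q) = -97 + Q² + 68*Q
L = 0
1/(E(O(17)) + L) = 1/((-97 + 17² + 68*17) + 0) = 1/((-97 + 289 + 1156) + 0) = 1/(1348 + 0) = 1/1348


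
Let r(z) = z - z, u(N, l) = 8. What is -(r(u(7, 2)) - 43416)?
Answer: 43416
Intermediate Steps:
r(z) = 0
-(r(u(7, 2)) - 43416) = -(0 - 43416) = -1*(-43416) = 43416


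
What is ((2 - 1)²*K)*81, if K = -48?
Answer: -3888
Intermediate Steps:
((2 - 1)²*K)*81 = ((2 - 1)²*(-48))*81 = (1²*(-48))*81 = (1*(-48))*81 = -48*81 = -3888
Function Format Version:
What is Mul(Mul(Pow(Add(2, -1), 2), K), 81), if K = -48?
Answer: -3888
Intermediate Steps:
Mul(Mul(Pow(Add(2, -1), 2), K), 81) = Mul(Mul(Pow(Add(2, -1), 2), -48), 81) = Mul(Mul(Pow(1, 2), -48), 81) = Mul(Mul(1, -48), 81) = Mul(-48, 81) = -3888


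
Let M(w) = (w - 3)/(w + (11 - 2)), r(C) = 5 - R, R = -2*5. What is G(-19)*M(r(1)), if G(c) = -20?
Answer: -10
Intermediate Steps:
R = -10
r(C) = 15 (r(C) = 5 - 1*(-10) = 5 + 10 = 15)
M(w) = (-3 + w)/(9 + w) (M(w) = (-3 + w)/(w + 9) = (-3 + w)/(9 + w))
G(-19)*M(r(1)) = -20*(-3 + 15)/(9 + 15) = -20*12/24 = -5*12/6 = -20*1/2 = -10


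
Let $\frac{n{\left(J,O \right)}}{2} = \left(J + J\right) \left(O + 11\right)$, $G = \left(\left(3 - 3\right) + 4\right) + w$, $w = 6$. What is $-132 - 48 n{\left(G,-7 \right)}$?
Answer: $-7812$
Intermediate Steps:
$G = 10$ ($G = \left(\left(3 - 3\right) + 4\right) + 6 = \left(0 + 4\right) + 6 = 4 + 6 = 10$)
$n{\left(J,O \right)} = 4 J \left(11 + O\right)$ ($n{\left(J,O \right)} = 2 \left(J + J\right) \left(O + 11\right) = 2 \cdot 2 J \left(11 + O\right) = 4 J \left(11 + O\right)$)
$-132 - 48 n{\left(G,-7 \right)} = -132 - 48 \cdot 4 \cdot 10 \left(11 - 7\right) = -132 - 48 \cdot 4 \cdot 10 \cdot 4 = -132 - 7680 = -7812$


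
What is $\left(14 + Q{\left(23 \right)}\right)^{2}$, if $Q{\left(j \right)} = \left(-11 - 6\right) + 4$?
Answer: $1$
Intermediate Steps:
$Q{\left(j \right)} = -13$ ($Q{\left(j \right)} = -17 + 4 = -13$)
$\left(14 + Q{\left(23 \right)}\right)^{2} = \left(14 - 13\right)^{2} = 1^{2} = 1$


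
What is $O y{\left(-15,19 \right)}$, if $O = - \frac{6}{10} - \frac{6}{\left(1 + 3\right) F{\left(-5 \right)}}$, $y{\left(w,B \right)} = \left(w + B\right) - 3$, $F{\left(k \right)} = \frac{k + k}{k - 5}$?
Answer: $- \frac{21}{10} \approx -2.1$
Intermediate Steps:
$F{\left(k \right)} = \frac{2 k}{-5 + k}$
$y{\left(w,B \right)} = -3 + B + w$ ($y{\left(w,B \right)} = \left(B + w\right) - 3 = -3 + B + w$)
$O = - \frac{21}{10}$ ($O = - \frac{6}{10} - \frac{6}{\left(1 + 3\right) 2 \left(-5\right) \frac{1}{-5 - 5}} = \left(-6\right) \frac{1}{10} - \frac{6}{4 \cdot 2 \left(-5\right) \frac{1}{-10}} = - \frac{3}{5} - \frac{6}{4 \cdot 2 \left(-5\right) \left(- \frac{1}{10}\right)} = - \frac{3}{5} - \frac{6}{4 \cdot 1} = - \frac{3}{5} - \frac{6}{4} = - \frac{3}{5} - \frac{3}{2} = - \frac{21}{10} \approx -2.1$)
$O y{\left(-15,19 \right)} = - \frac{21 \left(-3 + 19 - 15\right)}{10} = \left(- \frac{21}{10}\right) 1 = - \frac{21}{10}$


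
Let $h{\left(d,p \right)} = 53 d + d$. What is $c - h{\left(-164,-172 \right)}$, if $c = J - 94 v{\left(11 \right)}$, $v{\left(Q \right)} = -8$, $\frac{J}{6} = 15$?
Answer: $9698$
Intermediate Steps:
$J = 90$ ($J = 6 \cdot 15 = 90$)
$h{\left(d,p \right)} = 54 d$
$c = 842$ ($c = 90 - -752 = 90 + 752 = 842$)
$c - h{\left(-164,-172 \right)} = 842 - 54 \left(-164\right) = 842 - -8856 = 842 + 8856 = 9698$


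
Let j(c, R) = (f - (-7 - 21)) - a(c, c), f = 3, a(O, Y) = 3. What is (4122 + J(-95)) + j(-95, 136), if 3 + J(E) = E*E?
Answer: 13172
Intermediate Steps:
j(c, R) = 28 (j(c, R) = (3 - (-7 - 21)) - 1*3 = (3 - 1*(-28)) - 3 = (3 + 28) - 3 = 31 - 3 = 28)
J(E) = -3 + E² (J(E) = -3 + E*E = -3 + E²)
(4122 + J(-95)) + j(-95, 136) = (4122 + (-3 + (-95)²)) + 28 = (4122 + (-3 + 9025)) + 28 = (4122 + 9022) + 28 = 13144 + 28 = 13172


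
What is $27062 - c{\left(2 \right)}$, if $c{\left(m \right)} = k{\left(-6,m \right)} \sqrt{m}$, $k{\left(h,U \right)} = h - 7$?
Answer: $27062 + 13 \sqrt{2} \approx 27080.0$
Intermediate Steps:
$k{\left(h,U \right)} = -7 + h$ ($k{\left(h,U \right)} = h - 7 = -7 + h$)
$c{\left(m \right)} = - 13 \sqrt{m}$ ($c{\left(m \right)} = \left(-7 - 6\right) \sqrt{m} = - 13 \sqrt{m}$)
$27062 - c{\left(2 \right)} = 27062 - - 13 \sqrt{2} = 27062 + 13 \sqrt{2}$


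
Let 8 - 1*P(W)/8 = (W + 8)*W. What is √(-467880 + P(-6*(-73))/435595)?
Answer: 2*I*√887776374362354/87119 ≈ 684.02*I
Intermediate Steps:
P(W) = 64 - 8*W*(8 + W) (P(W) = 64 - 8*(W + 8)*W = 64 - 8*(8 + W)*W = 64 - 8*W*(8 + W))
√(-467880 + P(-6*(-73))/435595) = √(-467880 + (64 - (-384)*(-73) - 8*(-6*(-73))²)/435595) = √(-467880 + (64 - 64*438 - 8*438²)*(1/435595)) = √(-467880 + (64 - 28032 - 8*191844)*(1/435595)) = √(-467880 + (64 - 28032 - 1534752)*(1/435595)) = √(-467880 - 1562720*1/435595) = √(-467880 - 312544/87119) = √(-40761550264/87119) = 2*I*√887776374362354/87119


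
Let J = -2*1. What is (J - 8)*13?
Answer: -130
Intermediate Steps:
J = -2
(J - 8)*13 = (-2 - 8)*13 = -10*13 = -130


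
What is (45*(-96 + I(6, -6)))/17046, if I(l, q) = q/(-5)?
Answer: -237/947 ≈ -0.25026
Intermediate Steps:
I(l, q) = -q/5 (I(l, q) = q*(-⅕) = -q/5)
(45*(-96 + I(6, -6)))/17046 = (45*(-96 - ⅕*(-6)))/17046 = (45*(-96 + 6/5))*(1/17046) = (45*(-474/5))*(1/17046) = -4266*1/17046 = -237/947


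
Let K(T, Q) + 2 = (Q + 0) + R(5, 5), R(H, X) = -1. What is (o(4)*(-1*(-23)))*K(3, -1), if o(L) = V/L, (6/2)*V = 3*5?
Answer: -115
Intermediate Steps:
V = 5 (V = (3*5)/3 = (⅓)*15 = 5)
o(L) = 5/L
K(T, Q) = -3 + Q (K(T, Q) = -2 + ((Q + 0) - 1) = -2 + (Q - 1) = -2 + (-1 + Q) = -3 + Q)
(o(4)*(-1*(-23)))*K(3, -1) = ((5/4)*(-1*(-23)))*(-3 - 1) = ((5*(¼))*23)*(-4) = ((5/4)*23)*(-4) = (115/4)*(-4) = -115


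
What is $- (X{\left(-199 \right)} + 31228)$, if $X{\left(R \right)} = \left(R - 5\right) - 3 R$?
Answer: $-31621$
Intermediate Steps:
$X{\left(R \right)} = -5 - 2 R$ ($X{\left(R \right)} = \left(-5 + R\right) - 3 R = -5 - 2 R$)
$- (X{\left(-199 \right)} + 31228) = - (\left(-5 - -398\right) + 31228) = - (\left(-5 + 398\right) + 31228) = - (393 + 31228) = \left(-1\right) 31621 = -31621$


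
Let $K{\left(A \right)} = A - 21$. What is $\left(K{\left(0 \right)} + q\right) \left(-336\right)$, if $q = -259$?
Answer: $94080$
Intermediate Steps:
$K{\left(A \right)} = -21 + A$
$\left(K{\left(0 \right)} + q\right) \left(-336\right) = \left(\left(-21 + 0\right) - 259\right) \left(-336\right) = \left(-21 - 259\right) \left(-336\right) = \left(-280\right) \left(-336\right) = 94080$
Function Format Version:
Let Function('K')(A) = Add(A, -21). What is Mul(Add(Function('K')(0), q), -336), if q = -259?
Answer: 94080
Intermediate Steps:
Function('K')(A) = Add(-21, A)
Mul(Add(Function('K')(0), q), -336) = Mul(Add(Add(-21, 0), -259), -336) = Mul(Add(-21, -259), -336) = Mul(-280, -336) = 94080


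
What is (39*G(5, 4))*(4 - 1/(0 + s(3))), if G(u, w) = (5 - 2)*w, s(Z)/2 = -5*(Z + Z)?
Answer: 9399/5 ≈ 1879.8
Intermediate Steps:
s(Z) = -20*Z (s(Z) = 2*(-5*(Z + Z)) = 2*(-10*Z) = -20*Z)
G(u, w) = 3*w
(39*G(5, 4))*(4 - 1/(0 + s(3))) = (39*(3*4))*(4 - 1/(0 - 20*3)) = (39*12)*(4 - 1/(0 - 60)) = 468*(4 - 1/(-60)) = 468*(4 - 1/60*(-1)) = 468*(4 + 1/60) = 468*(241/60) = 9399/5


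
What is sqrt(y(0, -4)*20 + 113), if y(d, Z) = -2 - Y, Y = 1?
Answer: sqrt(53) ≈ 7.2801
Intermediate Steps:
y(d, Z) = -3 (y(d, Z) = -2 - 1*1 = -2 - 1 = -3)
sqrt(y(0, -4)*20 + 113) = sqrt(-3*20 + 113) = sqrt(-60 + 113) = sqrt(53)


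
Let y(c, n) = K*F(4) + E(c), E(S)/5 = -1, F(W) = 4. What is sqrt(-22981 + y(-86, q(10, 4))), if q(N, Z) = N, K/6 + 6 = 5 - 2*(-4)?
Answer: I*sqrt(22818) ≈ 151.06*I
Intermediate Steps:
K = 42 (K = -36 + 6*(5 - 2*(-4)) = -36 + 6*(5 + 8) = -36 + 6*13 = -36 + 78 = 42)
E(S) = -5 (E(S) = 5*(-1) = -5)
y(c, n) = 163 (y(c, n) = 42*4 - 5 = 168 - 5 = 163)
sqrt(-22981 + y(-86, q(10, 4))) = sqrt(-22981 + 163) = sqrt(-22818) = I*sqrt(22818)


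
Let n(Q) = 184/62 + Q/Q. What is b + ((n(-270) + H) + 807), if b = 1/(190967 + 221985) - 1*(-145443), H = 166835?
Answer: 4008012177647/12801512 ≈ 3.1309e+5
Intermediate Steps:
n(Q) = 123/31 (n(Q) = 184*(1/62) + 1 = 92/31 + 1 = 123/31)
b = 60060977737/412952 (b = 1/412952 + 145443 = 60060977737/412952 ≈ 1.4544e+5)
b + ((n(-270) + H) + 807) = 60060977737/412952 + ((123/31 + 166835) + 807) = 60060977737/412952 + (5172008/31 + 807) = 60060977737/412952 + 5197025/31 = 4008012177647/12801512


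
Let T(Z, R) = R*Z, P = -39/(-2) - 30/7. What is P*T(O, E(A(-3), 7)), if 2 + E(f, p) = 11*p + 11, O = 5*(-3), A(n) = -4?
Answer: -137385/7 ≈ -19626.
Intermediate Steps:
O = -15
E(f, p) = 9 + 11*p (E(f, p) = -2 + (11*p + 11) = -2 + (11 + 11*p) = 9 + 11*p)
P = 213/14 (P = -39*(-½) - 30*⅐ = 39/2 - 30/7 = 213/14 ≈ 15.214)
P*T(O, E(A(-3), 7)) = 213*((9 + 11*7)*(-15))/14 = 213*((9 + 77)*(-15))/14 = 213*(86*(-15))/14 = (213/14)*(-1290) = -137385/7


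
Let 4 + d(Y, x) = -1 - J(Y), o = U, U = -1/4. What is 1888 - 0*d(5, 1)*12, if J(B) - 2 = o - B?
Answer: 1888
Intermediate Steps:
U = -1/4 (U = -1*1/4 = -1/4 ≈ -0.25000)
o = -1/4 ≈ -0.25000
J(B) = 7/4 - B (J(B) = 2 + (-1/4 - B) = 7/4 - B)
d(Y, x) = -27/4 + Y (d(Y, x) = -4 + (-1 - (7/4 - Y)) = -4 + (-1 + (-7/4 + Y)) = -4 + (-11/4 + Y) = -27/4 + Y)
1888 - 0*d(5, 1)*12 = 1888 - 0*(-27/4 + 5)*12 = 1888 - 0*(-7/4)*12 = 1888 - 0*12 = 1888 - 1*0 = 1888 + 0 = 1888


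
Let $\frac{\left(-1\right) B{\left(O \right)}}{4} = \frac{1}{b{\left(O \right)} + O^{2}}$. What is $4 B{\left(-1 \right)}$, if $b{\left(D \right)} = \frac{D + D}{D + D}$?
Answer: $-8$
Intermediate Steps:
$b{\left(D \right)} = 1$ ($b{\left(D \right)} = \frac{2 D}{2 D} = 2 D \frac{1}{2 D} = 1$)
$B{\left(O \right)} = - \frac{4}{1 + O^{2}}$
$4 B{\left(-1 \right)} = 4 \left(- \frac{4}{1 + \left(-1\right)^{2}}\right) = 4 \left(- \frac{4}{1 + 1}\right) = 4 \left(- \frac{4}{2}\right) = 4 \left(\left(-4\right) \frac{1}{2}\right) = 4 \left(-2\right) = -8$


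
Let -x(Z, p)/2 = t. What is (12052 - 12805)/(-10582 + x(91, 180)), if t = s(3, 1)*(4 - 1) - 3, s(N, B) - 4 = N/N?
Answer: 753/10606 ≈ 0.070998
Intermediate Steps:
s(N, B) = 5 (s(N, B) = 4 + N/N = 4 + 1 = 5)
t = 12 (t = 5*(4 - 1) - 3 = 5*3 - 3 = 15 - 3 = 12)
x(Z, p) = -24 (x(Z, p) = -2*12 = -24)
(12052 - 12805)/(-10582 + x(91, 180)) = (12052 - 12805)/(-10582 - 24) = -753/(-10606) = -753*(-1/10606) = 753/10606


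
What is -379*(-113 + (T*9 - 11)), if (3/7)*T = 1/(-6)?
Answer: 96645/2 ≈ 48323.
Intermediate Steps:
T = -7/18 (T = (7/3)/(-6) = (7/3)*(-1/6) = -7/18 ≈ -0.38889)
-379*(-113 + (T*9 - 11)) = -379*(-113 + (-7/18*9 - 11)) = -379*(-113 + (-7/2 - 11)) = -379*(-113 - 29/2) = -379*(-255/2) = 96645/2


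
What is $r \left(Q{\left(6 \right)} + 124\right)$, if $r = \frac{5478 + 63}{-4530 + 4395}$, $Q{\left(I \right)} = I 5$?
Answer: $- \frac{284438}{45} \approx -6320.8$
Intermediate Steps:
$Q{\left(I \right)} = 5 I$
$r = - \frac{1847}{45}$ ($r = \frac{5541}{-135} = 5541 \left(- \frac{1}{135}\right) = - \frac{1847}{45} \approx -41.044$)
$r \left(Q{\left(6 \right)} + 124\right) = - \frac{1847 \left(5 \cdot 6 + 124\right)}{45} = - \frac{1847 \left(30 + 124\right)}{45} = \left(- \frac{1847}{45}\right) 154 = - \frac{284438}{45}$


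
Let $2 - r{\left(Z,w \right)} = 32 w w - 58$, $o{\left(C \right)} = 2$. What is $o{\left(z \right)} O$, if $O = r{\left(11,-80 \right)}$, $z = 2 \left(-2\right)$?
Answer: $-409480$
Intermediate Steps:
$z = -4$
$r{\left(Z,w \right)} = 60 - 32 w^{2}$ ($r{\left(Z,w \right)} = 2 - \left(32 w w - 58\right) = 2 - \left(32 w^{2} - 58\right) = 2 - \left(-58 + 32 w^{2}\right) = 60 - 32 w^{2}$)
$O = -204740$ ($O = 60 - 32 \left(-80\right)^{2} = 60 - 204800 = -204740$)
$o{\left(z \right)} O = 2 \left(-204740\right) = -409480$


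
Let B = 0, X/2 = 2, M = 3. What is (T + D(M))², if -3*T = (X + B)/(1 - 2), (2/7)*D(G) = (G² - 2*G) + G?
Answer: 4489/9 ≈ 498.78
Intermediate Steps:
X = 4 (X = 2*2 = 4)
D(G) = -7*G/2 + 7*G²/2 (D(G) = 7*((G² - 2*G) + G)/2 = 7*(G² - G)/2 = -7*G/2 + 7*G²/2)
T = 4/3 (T = -(4 + 0)/(3*(1 - 2)) = -4/(3*(-1)) = -4*(-1)/3 = -⅓*(-4) = 4/3 ≈ 1.3333)
(T + D(M))² = (4/3 + (7/2)*3*(-1 + 3))² = (4/3 + (7/2)*3*2)² = (4/3 + 21)² = (67/3)² = 4489/9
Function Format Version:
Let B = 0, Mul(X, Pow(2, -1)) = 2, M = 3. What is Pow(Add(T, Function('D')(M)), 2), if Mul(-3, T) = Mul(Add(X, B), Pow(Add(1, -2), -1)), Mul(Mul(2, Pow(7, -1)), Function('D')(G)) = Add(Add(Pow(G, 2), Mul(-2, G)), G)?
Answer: Rational(4489, 9) ≈ 498.78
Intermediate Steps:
X = 4 (X = Mul(2, 2) = 4)
Function('D')(G) = Add(Mul(Rational(-7, 2), G), Mul(Rational(7, 2), Pow(G, 2))) (Function('D')(G) = Mul(Rational(7, 2), Add(Add(Pow(G, 2), Mul(-2, G)), G)) = Mul(Rational(7, 2), Add(Pow(G, 2), Mul(-1, G))) = Add(Mul(Rational(-7, 2), G), Mul(Rational(7, 2), Pow(G, 2))))
T = Rational(4, 3) (T = Mul(Rational(-1, 3), Mul(Add(4, 0), Pow(Add(1, -2), -1))) = Mul(Rational(-1, 3), Mul(4, Pow(-1, -1))) = Mul(Rational(-1, 3), Mul(4, -1)) = Mul(Rational(-1, 3), -4) = Rational(4, 3) ≈ 1.3333)
Pow(Add(T, Function('D')(M)), 2) = Pow(Add(Rational(4, 3), Mul(Rational(7, 2), 3, Add(-1, 3))), 2) = Pow(Add(Rational(4, 3), Mul(Rational(7, 2), 3, 2)), 2) = Pow(Add(Rational(4, 3), 21), 2) = Pow(Rational(67, 3), 2) = Rational(4489, 9)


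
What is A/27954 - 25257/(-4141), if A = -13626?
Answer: 36089384/6430973 ≈ 5.6118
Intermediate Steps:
A/27954 - 25257/(-4141) = -13626/27954 - 25257/(-4141) = -13626*1/27954 - 25257*(-1/4141) = -757/1553 + 25257/4141 = 36089384/6430973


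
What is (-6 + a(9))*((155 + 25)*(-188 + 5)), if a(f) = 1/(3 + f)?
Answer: 194895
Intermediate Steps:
(-6 + a(9))*((155 + 25)*(-188 + 5)) = (-6 + 1/(3 + 9))*((155 + 25)*(-188 + 5)) = (-6 + 1/12)*(180*(-183)) = (-6 + 1/12)*(-32940) = -71/12*(-32940) = 194895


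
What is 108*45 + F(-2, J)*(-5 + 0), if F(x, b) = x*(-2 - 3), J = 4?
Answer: 4810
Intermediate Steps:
F(x, b) = -5*x (F(x, b) = x*(-5) = -5*x)
108*45 + F(-2, J)*(-5 + 0) = 108*45 + (-5*(-2))*(-5 + 0) = 4860 + 10*(-5) = 4860 - 50 = 4810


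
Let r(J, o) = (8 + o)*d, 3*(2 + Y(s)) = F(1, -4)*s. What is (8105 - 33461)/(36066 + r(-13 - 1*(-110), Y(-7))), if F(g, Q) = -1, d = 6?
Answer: -6339/9029 ≈ -0.70207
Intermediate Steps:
Y(s) = -2 - s/3 (Y(s) = -2 + (-s)/3 = -2 - s/3)
r(J, o) = 48 + 6*o (r(J, o) = (8 + o)*6 = 48 + 6*o)
(8105 - 33461)/(36066 + r(-13 - 1*(-110), Y(-7))) = (8105 - 33461)/(36066 + (48 + 6*(-2 - ⅓*(-7)))) = -25356/(36066 + (48 + 6*(-2 + 7/3))) = -25356/(36066 + (48 + 6*(⅓))) = -25356/(36066 + (48 + 2)) = -25356/(36066 + 50) = -25356/36116 = -25356*1/36116 = -6339/9029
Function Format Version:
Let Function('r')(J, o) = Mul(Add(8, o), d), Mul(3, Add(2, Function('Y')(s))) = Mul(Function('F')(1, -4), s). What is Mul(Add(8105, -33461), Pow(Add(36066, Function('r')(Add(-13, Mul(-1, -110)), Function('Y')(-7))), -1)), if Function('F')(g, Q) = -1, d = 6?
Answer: Rational(-6339, 9029) ≈ -0.70207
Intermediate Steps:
Function('Y')(s) = Add(-2, Mul(Rational(-1, 3), s)) (Function('Y')(s) = Add(-2, Mul(Rational(1, 3), Mul(-1, s))) = Add(-2, Mul(Rational(-1, 3), s)))
Function('r')(J, o) = Add(48, Mul(6, o)) (Function('r')(J, o) = Mul(Add(8, o), 6) = Add(48, Mul(6, o)))
Mul(Add(8105, -33461), Pow(Add(36066, Function('r')(Add(-13, Mul(-1, -110)), Function('Y')(-7))), -1)) = Mul(Add(8105, -33461), Pow(Add(36066, Add(48, Mul(6, Add(-2, Mul(Rational(-1, 3), -7))))), -1)) = Mul(-25356, Pow(Add(36066, Add(48, Mul(6, Add(-2, Rational(7, 3))))), -1)) = Mul(-25356, Pow(Add(36066, Add(48, Mul(6, Rational(1, 3)))), -1)) = Mul(-25356, Pow(Add(36066, Add(48, 2)), -1)) = Mul(-25356, Pow(Add(36066, 50), -1)) = Mul(-25356, Pow(36116, -1)) = Mul(-25356, Rational(1, 36116)) = Rational(-6339, 9029)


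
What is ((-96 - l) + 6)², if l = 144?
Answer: 54756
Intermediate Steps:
((-96 - l) + 6)² = ((-96 - 1*144) + 6)² = ((-96 - 144) + 6)² = (-240 + 6)² = (-234)² = 54756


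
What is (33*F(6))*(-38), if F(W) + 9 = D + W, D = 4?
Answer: -1254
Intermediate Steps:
F(W) = -5 + W (F(W) = -9 + (4 + W) = -5 + W)
(33*F(6))*(-38) = (33*(-5 + 6))*(-38) = (33*1)*(-38) = 33*(-38) = -1254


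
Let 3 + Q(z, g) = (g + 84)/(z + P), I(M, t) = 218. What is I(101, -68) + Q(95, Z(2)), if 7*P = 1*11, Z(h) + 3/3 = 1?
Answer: 36482/169 ≈ 215.87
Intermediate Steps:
Z(h) = 0 (Z(h) = -1 + 1 = 0)
P = 11/7 (P = (1*11)/7 = (1/7)*11 = 11/7 ≈ 1.5714)
Q(z, g) = -3 + (84 + g)/(11/7 + z) (Q(z, g) = -3 + (g + 84)/(z + 11/7) = -3 + (84 + g)/(11/7 + z))
I(101, -68) + Q(95, Z(2)) = 218 + (555 - 21*95 + 7*0)/(11 + 7*95) = 218 + (555 - 1995 + 0)/(11 + 665) = 218 - 1440/676 = 218 + (1/676)*(-1440) = 218 - 360/169 = 36482/169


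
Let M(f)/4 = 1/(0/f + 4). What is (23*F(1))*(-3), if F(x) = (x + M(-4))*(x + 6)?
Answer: -966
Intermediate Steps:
M(f) = 1 (M(f) = 4/(0/f + 4) = 4/(0 + 4) = 4/4 = 4*(¼) = 1)
F(x) = (1 + x)*(6 + x) (F(x) = (x + 1)*(x + 6) = (1 + x)*(6 + x))
(23*F(1))*(-3) = (23*(6 + 1² + 7*1))*(-3) = (23*(6 + 1 + 7))*(-3) = (23*14)*(-3) = 322*(-3) = -966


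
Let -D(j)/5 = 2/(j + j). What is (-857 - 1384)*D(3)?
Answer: 3735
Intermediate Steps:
D(j) = -5/j (D(j) = -10/(j + j) = -10/(2*j) = -10*1/(2*j) = -5/j)
(-857 - 1384)*D(3) = (-857 - 1384)*(-5/3) = -(-11205)/3 = -2241*(-5/3) = 3735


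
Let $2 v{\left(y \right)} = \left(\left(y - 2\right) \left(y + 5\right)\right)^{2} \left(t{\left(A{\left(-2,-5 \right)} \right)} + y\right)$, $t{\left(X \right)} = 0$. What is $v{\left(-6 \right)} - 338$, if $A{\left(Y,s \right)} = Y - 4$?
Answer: $-530$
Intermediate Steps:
$A{\left(Y,s \right)} = -4 + Y$
$v{\left(y \right)} = \frac{y \left(-2 + y\right)^{2} \left(5 + y\right)^{2}}{2}$ ($v{\left(y \right)} = \frac{\left(\left(y - 2\right) \left(y + 5\right)\right)^{2} \left(0 + y\right)}{2} = \frac{\left(\left(-2 + y\right) \left(5 + y\right)\right)^{2} y}{2} = \frac{\left(-2 + y\right)^{2} \left(5 + y\right)^{2} y}{2} = \frac{y \left(-2 + y\right)^{2} \left(5 + y\right)^{2}}{2}$)
$v{\left(-6 \right)} - 338 = \frac{1}{2} \left(-6\right) \left(-2 - 6\right)^{2} \left(5 - 6\right)^{2} - 338 = \frac{1}{2} \left(-6\right) \left(-8\right)^{2} \left(-1\right)^{2} - 338 = \frac{1}{2} \left(-6\right) 64 \cdot 1 - 338 = -192 - 338 = -530$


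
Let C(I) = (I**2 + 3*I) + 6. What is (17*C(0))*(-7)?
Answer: -714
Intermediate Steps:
C(I) = 6 + I**2 + 3*I
(17*C(0))*(-7) = (17*(6 + 0**2 + 3*0))*(-7) = (17*(6 + 0 + 0))*(-7) = (17*6)*(-7) = 102*(-7) = -714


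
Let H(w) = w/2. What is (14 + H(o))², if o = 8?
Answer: 324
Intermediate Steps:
H(w) = w/2 (H(w) = w*(½) = w/2)
(14 + H(o))² = (14 + (½)*8)² = (14 + 4)² = 18² = 324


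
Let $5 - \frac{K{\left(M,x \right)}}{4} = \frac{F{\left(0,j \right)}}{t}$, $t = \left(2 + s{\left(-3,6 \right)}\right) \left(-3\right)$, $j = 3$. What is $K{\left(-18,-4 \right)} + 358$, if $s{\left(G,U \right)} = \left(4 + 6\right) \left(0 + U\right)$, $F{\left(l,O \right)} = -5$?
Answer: $\frac{35144}{93} \approx 377.89$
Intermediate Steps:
$s{\left(G,U \right)} = 10 U$
$t = -186$ ($t = \left(2 + 10 \cdot 6\right) \left(-3\right) = \left(2 + 60\right) \left(-3\right) = 62 \left(-3\right) = -186$)
$K{\left(M,x \right)} = \frac{1850}{93}$ ($K{\left(M,x \right)} = 20 - 4 \left(- \frac{5}{-186}\right) = 20 - 4 \left(\left(-5\right) \left(- \frac{1}{186}\right)\right) = 20 - \frac{10}{93} = \frac{1850}{93}$)
$K{\left(-18,-4 \right)} + 358 = \frac{1850}{93} + 358 = \frac{35144}{93}$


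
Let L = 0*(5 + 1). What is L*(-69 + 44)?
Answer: 0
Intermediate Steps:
L = 0 (L = 0*6 = 0)
L*(-69 + 44) = 0*(-69 + 44) = 0*(-25) = 0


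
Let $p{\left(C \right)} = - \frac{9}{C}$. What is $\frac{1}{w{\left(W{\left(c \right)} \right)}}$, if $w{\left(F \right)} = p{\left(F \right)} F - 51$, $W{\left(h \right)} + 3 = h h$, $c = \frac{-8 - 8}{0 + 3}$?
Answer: $- \frac{1}{60} \approx -0.016667$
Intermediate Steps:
$c = - \frac{16}{3} \approx -5.3333$
$W{\left(h \right)} = -3 + h^{2}$ ($W{\left(h \right)} = -3 + h h = -3 + h^{2}$)
$w{\left(F \right)} = -60$ ($w{\left(F \right)} = - \frac{9}{F} F - 51 = -9 - 51 = -60$)
$\frac{1}{w{\left(W{\left(c \right)} \right)}} = \frac{1}{-60} = - \frac{1}{60}$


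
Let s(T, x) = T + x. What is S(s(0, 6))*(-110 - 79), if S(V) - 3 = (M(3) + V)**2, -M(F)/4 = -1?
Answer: -19467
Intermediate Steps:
M(F) = 4 (M(F) = -4*(-1) = 4)
S(V) = 3 + (4 + V)**2
S(s(0, 6))*(-110 - 79) = (3 + (4 + (0 + 6))**2)*(-110 - 79) = (3 + (4 + 6)**2)*(-189) = (3 + 10**2)*(-189) = (3 + 100)*(-189) = 103*(-189) = -19467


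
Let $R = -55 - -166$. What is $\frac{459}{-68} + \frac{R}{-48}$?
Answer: $- \frac{145}{16} \approx -9.0625$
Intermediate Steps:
$R = 111$ ($R = -55 + 166 = 111$)
$\frac{459}{-68} + \frac{R}{-48} = \frac{459}{-68} + \frac{111}{-48} = 459 \left(- \frac{1}{68}\right) + 111 \left(- \frac{1}{48}\right) = - \frac{27}{4} - \frac{37}{16} = - \frac{145}{16}$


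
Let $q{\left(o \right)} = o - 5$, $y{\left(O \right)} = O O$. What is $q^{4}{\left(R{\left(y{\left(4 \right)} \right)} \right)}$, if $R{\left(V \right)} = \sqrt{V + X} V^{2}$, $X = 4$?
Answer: $1718183527025 - 13422028800 \sqrt{5} \approx 1.6882 \cdot 10^{12}$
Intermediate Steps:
$y{\left(O \right)} = O^{2}$
$R{\left(V \right)} = V^{2} \sqrt{4 + V}$ ($R{\left(V \right)} = \sqrt{V + 4} V^{2} = \sqrt{4 + V} V^{2} = V^{2} \sqrt{4 + V}$)
$q{\left(o \right)} = -5 + o$ ($q{\left(o \right)} = o - 5 = -5 + o$)
$q^{4}{\left(R{\left(y{\left(4 \right)} \right)} \right)} = \left(-5 + \left(4^{2}\right)^{2} \sqrt{4 + 4^{2}}\right)^{4} = \left(-5 + 16^{2} \sqrt{4 + 16}\right)^{4} = \left(-5 + 256 \sqrt{20}\right)^{4} = \left(-5 + 256 \cdot 2 \sqrt{5}\right)^{4} = \left(-5 + 512 \sqrt{5}\right)^{4}$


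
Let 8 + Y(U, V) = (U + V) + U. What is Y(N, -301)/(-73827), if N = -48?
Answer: 45/8203 ≈ 0.0054858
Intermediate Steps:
Y(U, V) = -8 + V + 2*U (Y(U, V) = -8 + ((U + V) + U) = -8 + (V + 2*U) = -8 + V + 2*U)
Y(N, -301)/(-73827) = (-8 - 301 + 2*(-48))/(-73827) = (-8 - 301 - 96)*(-1/73827) = -405*(-1/73827) = 45/8203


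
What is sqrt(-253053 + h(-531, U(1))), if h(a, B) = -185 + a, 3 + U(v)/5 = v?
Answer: I*sqrt(253769) ≈ 503.75*I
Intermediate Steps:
U(v) = -15 + 5*v
sqrt(-253053 + h(-531, U(1))) = sqrt(-253053 + (-185 - 531)) = sqrt(-253053 - 716) = sqrt(-253769) = I*sqrt(253769)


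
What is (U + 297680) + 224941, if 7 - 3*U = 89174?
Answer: 1478696/3 ≈ 4.9290e+5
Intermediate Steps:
U = -89167/3 (U = 7/3 - ⅓*89174 = 7/3 - 89174/3 = -89167/3 ≈ -29722.)
(U + 297680) + 224941 = (-89167/3 + 297680) + 224941 = 803873/3 + 224941 = 1478696/3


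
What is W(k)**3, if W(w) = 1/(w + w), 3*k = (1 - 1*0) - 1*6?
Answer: -27/1000 ≈ -0.027000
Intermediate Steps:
k = -5/3 (k = ((1 - 1*0) - 1*6)/3 = ((1 + 0) - 6)/3 = (1 - 6)/3 = (1/3)*(-5) = -5/3 ≈ -1.6667)
W(w) = 1/(2*w)
W(k)**3 = (1/(2*(-5/3)))**3 = ((1/2)*(-3/5))**3 = (-3/10)**3 = -27/1000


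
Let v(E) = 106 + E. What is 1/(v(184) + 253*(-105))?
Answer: -1/26275 ≈ -3.8059e-5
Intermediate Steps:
1/(v(184) + 253*(-105)) = 1/((106 + 184) + 253*(-105)) = 1/(290 - 26565) = 1/(-26275) = -1/26275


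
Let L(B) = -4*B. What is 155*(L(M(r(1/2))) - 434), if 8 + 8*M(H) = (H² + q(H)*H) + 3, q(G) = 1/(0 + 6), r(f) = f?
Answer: -200725/3 ≈ -66908.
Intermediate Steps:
q(G) = ⅙ (q(G) = 1/6 = ⅙)
M(H) = -5/8 + H²/8 + H/48 (M(H) = -1 + ((H² + H/6) + 3)/8 = -1 + (3 + H² + H/6)/8 = -1 + (3/8 + H²/8 + H/48) = -5/8 + H²/8 + H/48)
155*(L(M(r(1/2))) - 434) = 155*(-4*(-5/8 + (1/2)²/8 + (1/48)/2) - 434) = 155*(-4*(-5/8 + (½)²/8 + (1/48)*(½)) - 434) = 155*(-4*(-5/8 + (⅛)*(¼) + 1/96) - 434) = 155*(-4*(-5/8 + 1/32 + 1/96) - 434) = 155*(-4*(-7/12) - 434) = 155*(7/3 - 434) = 155*(-1295/3) = -200725/3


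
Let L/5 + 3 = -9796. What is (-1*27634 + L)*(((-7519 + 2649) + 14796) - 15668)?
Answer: 440003718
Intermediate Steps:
L = -48995 (L = -15 + 5*(-9796) = -15 - 48980 = -48995)
(-1*27634 + L)*(((-7519 + 2649) + 14796) - 15668) = (-1*27634 - 48995)*(((-7519 + 2649) + 14796) - 15668) = (-27634 - 48995)*((-4870 + 14796) - 15668) = -76629*(9926 - 15668) = -76629*(-5742) = 440003718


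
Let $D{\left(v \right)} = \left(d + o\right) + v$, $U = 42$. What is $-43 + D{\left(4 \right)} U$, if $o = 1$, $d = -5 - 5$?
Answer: $-253$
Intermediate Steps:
$d = -10$
$D{\left(v \right)} = -9 + v$ ($D{\left(v \right)} = \left(-10 + 1\right) + v = -9 + v$)
$-43 + D{\left(4 \right)} U = -43 + \left(-9 + 4\right) 42 = -43 - 210 = -253$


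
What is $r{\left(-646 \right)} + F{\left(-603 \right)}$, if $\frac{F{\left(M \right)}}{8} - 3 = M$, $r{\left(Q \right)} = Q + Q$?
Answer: $-6092$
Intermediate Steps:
$r{\left(Q \right)} = 2 Q$
$F{\left(M \right)} = 24 + 8 M$
$r{\left(-646 \right)} + F{\left(-603 \right)} = 2 \left(-646\right) + \left(24 + 8 \left(-603\right)\right) = -1292 + \left(24 - 4824\right) = -1292 - 4800 = -6092$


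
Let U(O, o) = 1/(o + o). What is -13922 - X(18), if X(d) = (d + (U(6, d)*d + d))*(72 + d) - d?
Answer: -17189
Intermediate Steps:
U(O, o) = 1/(2*o)
X(d) = -d + (½ + 2*d)*(72 + d) (X(d) = (d + ((1/(2*d))*d + d))*(72 + d) - d = (d + (½ + d))*(72 + d) - d = (½ + 2*d)*(72 + d) - d = -d + (½ + 2*d)*(72 + d))
-13922 - X(18) = -13922 - (36 + (½)*18*(287 + 4*18)) = -13922 - (36 + (½)*18*(287 + 72)) = -13922 - (36 + (½)*18*359) = -13922 - (36 + 3231) = -13922 - 1*3267 = -13922 - 3267 = -17189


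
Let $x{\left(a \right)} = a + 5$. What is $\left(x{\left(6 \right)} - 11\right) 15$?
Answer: $0$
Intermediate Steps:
$x{\left(a \right)} = 5 + a$
$\left(x{\left(6 \right)} - 11\right) 15 = \left(\left(5 + 6\right) - 11\right) 15 = \left(11 - 11\right) 15 = 0 \cdot 15 = 0$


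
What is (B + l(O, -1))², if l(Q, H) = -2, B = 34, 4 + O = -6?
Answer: 1024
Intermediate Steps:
O = -10 (O = -4 - 6 = -10)
(B + l(O, -1))² = (34 - 2)² = 32² = 1024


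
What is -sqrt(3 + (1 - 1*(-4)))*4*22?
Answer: -176*sqrt(2) ≈ -248.90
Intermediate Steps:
-sqrt(3 + (1 - 1*(-4)))*4*22 = -sqrt(3 + (1 + 4))*88 = -sqrt(3 + 5)*88 = -sqrt(8)*88 = -2*sqrt(2)*88 = -176*sqrt(2)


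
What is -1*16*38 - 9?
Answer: -617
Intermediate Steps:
-1*16*38 - 9 = -16*38 - 9 = -608 - 9 = -617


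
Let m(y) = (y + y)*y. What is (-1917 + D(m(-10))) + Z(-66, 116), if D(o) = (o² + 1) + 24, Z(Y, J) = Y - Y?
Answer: 38108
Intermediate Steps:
Z(Y, J) = 0
m(y) = 2*y² (m(y) = (2*y)*y = 2*y²)
D(o) = 25 + o² (D(o) = (1 + o²) + 24 = 25 + o²)
(-1917 + D(m(-10))) + Z(-66, 116) = (-1917 + (25 + (2*(-10)²)²)) + 0 = (-1917 + (25 + (2*100)²)) + 0 = (-1917 + (25 + 200²)) + 0 = (-1917 + (25 + 40000)) + 0 = (-1917 + 40025) + 0 = 38108 + 0 = 38108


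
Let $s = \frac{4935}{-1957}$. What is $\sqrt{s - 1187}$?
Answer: $\frac{i \sqrt{4555688558}}{1957} \approx 34.489 i$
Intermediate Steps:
$s = - \frac{4935}{1957}$ ($s = 4935 \left(- \frac{1}{1957}\right) = - \frac{4935}{1957} \approx -2.5217$)
$\sqrt{s - 1187} = \sqrt{- \frac{4935}{1957} - 1187} = \sqrt{- \frac{2327894}{1957}} = \frac{i \sqrt{4555688558}}{1957}$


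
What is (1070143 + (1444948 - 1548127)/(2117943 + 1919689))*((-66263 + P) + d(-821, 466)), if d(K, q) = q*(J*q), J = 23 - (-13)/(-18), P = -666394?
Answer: 159637301309431405405/36338688 ≈ 4.3930e+12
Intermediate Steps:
J = 401/18 (J = 23 - (-13)*(-1)/18 = 23 - 1*13/18 = 23 - 13/18 = 401/18 ≈ 22.278)
d(K, q) = 401*q**2/18 (d(K, q) = q*(401*q/18) = 401*q**2/18)
(1070143 + (1444948 - 1548127)/(2117943 + 1919689))*((-66263 + P) + d(-821, 466)) = (1070143 + (1444948 - 1548127)/(2117943 + 1919689))*((-66263 - 666394) + (401/18)*466**2) = (1070143 - 103179/4037632)*(-732657 + (401/18)*217156) = (1070143 - 103179*1/4037632)*(-732657 + 43539778/9) = (1070143 - 103179/4037632)*(36945865/9) = (4320843518197/4037632)*(36945865/9) = 159637301309431405405/36338688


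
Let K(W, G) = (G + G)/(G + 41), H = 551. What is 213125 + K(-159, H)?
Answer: 63085551/296 ≈ 2.1313e+5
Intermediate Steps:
K(W, G) = 2*G/(41 + G) (K(W, G) = (2*G)/(41 + G) = 2*G/(41 + G))
213125 + K(-159, H) = 213125 + 2*551/(41 + 551) = 213125 + 2*551/592 = 213125 + 2*551*(1/592) = 213125 + 551/296 = 63085551/296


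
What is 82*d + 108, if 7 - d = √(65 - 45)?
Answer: 682 - 164*√5 ≈ 315.28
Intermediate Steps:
d = 7 - 2*√5 (d = 7 - √(65 - 45) = 7 - √20 = 7 - 2*√5 ≈ 2.5279)
82*d + 108 = 82*(7 - 2*√5) + 108 = (574 - 164*√5) + 108 = 682 - 164*√5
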